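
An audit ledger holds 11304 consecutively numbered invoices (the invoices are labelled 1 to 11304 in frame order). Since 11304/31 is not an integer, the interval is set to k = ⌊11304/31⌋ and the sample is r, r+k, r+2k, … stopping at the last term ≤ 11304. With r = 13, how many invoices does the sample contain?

k = ⌊11304/31⌋ = 364
Achieved size = ⌊(11304 − 13)/364⌋ + 1 = ⌊11291/364⌋ + 1 = 31 + 1 = 32
(last selection: 13 + 31×364 = 11297 ≤ 11304; next would be 11661 > 11304)

32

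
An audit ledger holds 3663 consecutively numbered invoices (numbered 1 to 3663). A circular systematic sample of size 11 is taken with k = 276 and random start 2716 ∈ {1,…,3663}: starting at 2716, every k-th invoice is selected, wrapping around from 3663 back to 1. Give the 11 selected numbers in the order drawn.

Selection 1: 2716
Selection 2: 2716 + 276 = 2992
Selection 3: 2992 + 276 = 3268
Selection 4: 3268 + 276 = 3544
Selection 5: 3544 + 276 = 3820 → 3820 − 3663 = 157
Selection 6: 157 + 276 = 433
Selection 7: 433 + 276 = 709
Selection 8: 709 + 276 = 985
Selection 9: 985 + 276 = 1261
Selection 10: 1261 + 276 = 1537
Selection 11: 1537 + 276 = 1813

2716, 2992, 3268, 3544, 157, 433, 709, 985, 1261, 1537, 1813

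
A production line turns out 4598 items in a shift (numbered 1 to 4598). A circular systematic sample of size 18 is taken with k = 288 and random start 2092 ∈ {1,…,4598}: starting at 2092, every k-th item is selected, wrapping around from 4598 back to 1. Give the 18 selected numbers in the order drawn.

Selection 1: 2092
Selection 2: 2092 + 288 = 2380
Selection 3: 2380 + 288 = 2668
Selection 4: 2668 + 288 = 2956
Selection 5: 2956 + 288 = 3244
Selection 6: 3244 + 288 = 3532
Selection 7: 3532 + 288 = 3820
Selection 8: 3820 + 288 = 4108
Selection 9: 4108 + 288 = 4396
Selection 10: 4396 + 288 = 4684 → 4684 − 4598 = 86
Selection 11: 86 + 288 = 374
Selection 12: 374 + 288 = 662
Selection 13: 662 + 288 = 950
Selection 14: 950 + 288 = 1238
Selection 15: 1238 + 288 = 1526
Selection 16: 1526 + 288 = 1814
Selection 17: 1814 + 288 = 2102
Selection 18: 2102 + 288 = 2390

2092, 2380, 2668, 2956, 3244, 3532, 3820, 4108, 4396, 86, 374, 662, 950, 1238, 1526, 1814, 2102, 2390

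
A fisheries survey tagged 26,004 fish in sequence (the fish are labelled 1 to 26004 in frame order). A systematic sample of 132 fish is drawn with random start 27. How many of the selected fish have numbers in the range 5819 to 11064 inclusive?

27

k = 26004/132 = 197
First selection ≥ 5819: 27 + ⌈(5819−27)/197⌉·197 = 27 + 30×197 = 5937
Last selection ≤ 11064: 27 + ⌊(11064−27)/197⌋·197 = 27 + 56×197 = 11059
Count = 56 − 30 + 1 = 27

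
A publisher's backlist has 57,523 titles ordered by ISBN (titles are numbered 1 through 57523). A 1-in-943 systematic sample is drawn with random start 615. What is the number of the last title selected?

57195

k = 943
61st selection = r + (61−1)·k = 615 + 60×943 = 615 + 56580 = 57195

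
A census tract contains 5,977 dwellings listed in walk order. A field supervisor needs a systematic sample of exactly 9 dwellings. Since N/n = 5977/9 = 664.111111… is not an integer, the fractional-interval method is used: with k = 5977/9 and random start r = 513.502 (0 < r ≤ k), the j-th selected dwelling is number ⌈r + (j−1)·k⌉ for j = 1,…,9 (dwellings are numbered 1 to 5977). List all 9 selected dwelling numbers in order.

514, 1178, 1842, 2506, 3170, 3835, 4499, 5163, 5827

j=1: r + 0k = 513.502 → ⌈·⌉ = 514
j=2: r + 1k = 1177.613111… → ⌈·⌉ = 1178
j=3: r + 2k = 1841.724222… → ⌈·⌉ = 1842
j=4: r + 3k = 2505.835333… → ⌈·⌉ = 2506
j=5: r + 4k = 3169.946444… → ⌈·⌉ = 3170
j=6: r + 5k = 3834.057555… → ⌈·⌉ = 3835
j=7: r + 6k = 4498.168666… → ⌈·⌉ = 4499
j=8: r + 7k = 5162.279777… → ⌈·⌉ = 5163
j=9: r + 8k = 5826.390888… → ⌈·⌉ = 5827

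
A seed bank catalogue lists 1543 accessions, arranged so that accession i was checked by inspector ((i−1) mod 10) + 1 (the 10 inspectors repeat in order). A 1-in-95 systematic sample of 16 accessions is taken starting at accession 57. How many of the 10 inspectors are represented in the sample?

Consecutive selections differ by k = 95, so their inspector numbers differ by 95 mod 10 = 5.
gcd(95, 10) = 5, so the sample visits 10/5 = 2 distinct residues mod 10.
Start 57 is inspector 7; the inspectors hit are 2, 7.

2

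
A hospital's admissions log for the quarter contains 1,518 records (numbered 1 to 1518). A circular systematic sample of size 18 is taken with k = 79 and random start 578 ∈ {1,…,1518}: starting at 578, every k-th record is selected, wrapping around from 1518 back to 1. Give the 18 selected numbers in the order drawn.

Selection 1: 578
Selection 2: 578 + 79 = 657
Selection 3: 657 + 79 = 736
Selection 4: 736 + 79 = 815
Selection 5: 815 + 79 = 894
Selection 6: 894 + 79 = 973
Selection 7: 973 + 79 = 1052
Selection 8: 1052 + 79 = 1131
Selection 9: 1131 + 79 = 1210
Selection 10: 1210 + 79 = 1289
Selection 11: 1289 + 79 = 1368
Selection 12: 1368 + 79 = 1447
Selection 13: 1447 + 79 = 1526 → 1526 − 1518 = 8
Selection 14: 8 + 79 = 87
Selection 15: 87 + 79 = 166
Selection 16: 166 + 79 = 245
Selection 17: 245 + 79 = 324
Selection 18: 324 + 79 = 403

578, 657, 736, 815, 894, 973, 1052, 1131, 1210, 1289, 1368, 1447, 8, 87, 166, 245, 324, 403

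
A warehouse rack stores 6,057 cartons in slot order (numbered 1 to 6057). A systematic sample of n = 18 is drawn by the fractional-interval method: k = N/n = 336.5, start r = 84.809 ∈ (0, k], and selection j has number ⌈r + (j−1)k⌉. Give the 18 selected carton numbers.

85, 422, 758, 1095, 1431, 1768, 2104, 2441, 2777, 3114, 3450, 3787, 4123, 4460, 4796, 5133, 5469, 5806

j=1: r + 0k = 84.809 → ⌈·⌉ = 85
j=2: r + 1k = 421.309 → ⌈·⌉ = 422
j=3: r + 2k = 757.809 → ⌈·⌉ = 758
j=4: r + 3k = 1094.309 → ⌈·⌉ = 1095
j=5: r + 4k = 1430.809 → ⌈·⌉ = 1431
j=6: r + 5k = 1767.309 → ⌈·⌉ = 1768
j=7: r + 6k = 2103.809 → ⌈·⌉ = 2104
j=8: r + 7k = 2440.309 → ⌈·⌉ = 2441
j=9: r + 8k = 2776.809 → ⌈·⌉ = 2777
j=10: r + 9k = 3113.309 → ⌈·⌉ = 3114
j=11: r + 10k = 3449.809 → ⌈·⌉ = 3450
j=12: r + 11k = 3786.309 → ⌈·⌉ = 3787
j=13: r + 12k = 4122.809 → ⌈·⌉ = 4123
j=14: r + 13k = 4459.309 → ⌈·⌉ = 4460
j=15: r + 14k = 4795.809 → ⌈·⌉ = 4796
j=16: r + 15k = 5132.309 → ⌈·⌉ = 5133
j=17: r + 16k = 5468.809 → ⌈·⌉ = 5469
j=18: r + 17k = 5805.309 → ⌈·⌉ = 5806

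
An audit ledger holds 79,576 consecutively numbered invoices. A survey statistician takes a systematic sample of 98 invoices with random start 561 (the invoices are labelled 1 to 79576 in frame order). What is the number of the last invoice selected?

k = 79576/98 = 812
98th selection = r + (98−1)·k = 561 + 97×812 = 561 + 78764 = 79325

79325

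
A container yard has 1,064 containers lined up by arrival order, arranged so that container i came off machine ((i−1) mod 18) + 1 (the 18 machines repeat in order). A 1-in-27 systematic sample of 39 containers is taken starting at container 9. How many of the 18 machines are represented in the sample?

2

Consecutive selections differ by k = 27, so their machine numbers differ by 27 mod 18 = 9.
gcd(27, 18) = 9, so the sample visits 18/9 = 2 distinct residues mod 18.
Start 9 is machine 9; the machines hit are 9, 18.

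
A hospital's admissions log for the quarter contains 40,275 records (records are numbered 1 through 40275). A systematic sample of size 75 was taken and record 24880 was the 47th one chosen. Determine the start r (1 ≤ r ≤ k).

k = 40275/75 = 537
r = 24880 − (47−1)×537 = 24880 − 24702 = 178

178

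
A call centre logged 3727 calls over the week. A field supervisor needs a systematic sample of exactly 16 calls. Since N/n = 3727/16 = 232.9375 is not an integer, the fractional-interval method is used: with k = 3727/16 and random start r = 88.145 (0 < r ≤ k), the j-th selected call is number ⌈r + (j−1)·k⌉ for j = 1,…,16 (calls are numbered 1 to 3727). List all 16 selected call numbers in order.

j=1: r + 0k = 88.145 → ⌈·⌉ = 89
j=2: r + 1k = 321.0825 → ⌈·⌉ = 322
j=3: r + 2k = 554.02 → ⌈·⌉ = 555
j=4: r + 3k = 786.9575 → ⌈·⌉ = 787
j=5: r + 4k = 1019.895 → ⌈·⌉ = 1020
j=6: r + 5k = 1252.8325 → ⌈·⌉ = 1253
j=7: r + 6k = 1485.77 → ⌈·⌉ = 1486
j=8: r + 7k = 1718.7075 → ⌈·⌉ = 1719
j=9: r + 8k = 1951.645 → ⌈·⌉ = 1952
j=10: r + 9k = 2184.5825 → ⌈·⌉ = 2185
j=11: r + 10k = 2417.52 → ⌈·⌉ = 2418
j=12: r + 11k = 2650.4575 → ⌈·⌉ = 2651
j=13: r + 12k = 2883.395 → ⌈·⌉ = 2884
j=14: r + 13k = 3116.3325 → ⌈·⌉ = 3117
j=15: r + 14k = 3349.27 → ⌈·⌉ = 3350
j=16: r + 15k = 3582.2075 → ⌈·⌉ = 3583

89, 322, 555, 787, 1020, 1253, 1486, 1719, 1952, 2185, 2418, 2651, 2884, 3117, 3350, 3583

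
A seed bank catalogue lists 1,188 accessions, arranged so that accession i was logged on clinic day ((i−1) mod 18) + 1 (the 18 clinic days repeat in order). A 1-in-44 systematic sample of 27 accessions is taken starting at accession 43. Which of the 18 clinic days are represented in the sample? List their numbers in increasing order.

1, 3, 5, 7, 9, 11, 13, 15, 17

Consecutive selections differ by k = 44, so their clinic day numbers differ by 44 mod 18 = 8.
gcd(44, 18) = 2, so the sample visits 18/2 = 9 distinct residues mod 18.
Start 43 is clinic day 7; the clinic days hit are 1, 3, 5, 7, 9, 11, 13, 15, 17.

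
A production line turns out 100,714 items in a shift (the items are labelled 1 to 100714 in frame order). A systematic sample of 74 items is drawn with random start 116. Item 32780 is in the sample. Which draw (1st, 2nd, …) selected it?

25

k = 100714/74 = 1361
position = (32780 − 116)/1361 + 1 = 32664/1361 + 1 = 24 + 1 = 25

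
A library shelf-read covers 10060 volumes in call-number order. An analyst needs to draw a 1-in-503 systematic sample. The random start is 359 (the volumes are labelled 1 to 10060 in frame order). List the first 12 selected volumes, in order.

359, 862, 1365, 1868, 2371, 2874, 3377, 3880, 4383, 4886, 5389, 5892

volume 1: 359
volume 2: 359 + 503 = 862
volume 3: 862 + 503 = 1365
volume 4: 1365 + 503 = 1868
volume 5: 1868 + 503 = 2371
volume 6: 2371 + 503 = 2874
volume 7: 2874 + 503 = 3377
volume 8: 3377 + 503 = 3880
volume 9: 3880 + 503 = 4383
volume 10: 4383 + 503 = 4886
volume 11: 4886 + 503 = 5389
volume 12: 5389 + 503 = 5892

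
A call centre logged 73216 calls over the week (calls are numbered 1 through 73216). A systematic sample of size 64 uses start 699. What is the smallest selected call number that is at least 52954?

k = 73216/64 = 1144
Steps past start: ⌈(52954 − 699)/1144⌉ = ⌈52255/1144⌉ = 46
Selected call: 699 + 46×1144 = 53323

53323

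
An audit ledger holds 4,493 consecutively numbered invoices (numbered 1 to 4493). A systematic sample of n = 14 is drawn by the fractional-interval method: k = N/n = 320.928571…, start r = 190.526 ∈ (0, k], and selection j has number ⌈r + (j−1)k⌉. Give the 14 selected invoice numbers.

j=1: r + 0k = 190.526 → ⌈·⌉ = 191
j=2: r + 1k = 511.454571… → ⌈·⌉ = 512
j=3: r + 2k = 832.383142… → ⌈·⌉ = 833
j=4: r + 3k = 1153.311714… → ⌈·⌉ = 1154
j=5: r + 4k = 1474.240285… → ⌈·⌉ = 1475
j=6: r + 5k = 1795.168857… → ⌈·⌉ = 1796
j=7: r + 6k = 2116.097428… → ⌈·⌉ = 2117
j=8: r + 7k = 2437.026 → ⌈·⌉ = 2438
j=9: r + 8k = 2757.954571… → ⌈·⌉ = 2758
j=10: r + 9k = 3078.883142… → ⌈·⌉ = 3079
j=11: r + 10k = 3399.811714… → ⌈·⌉ = 3400
j=12: r + 11k = 3720.740285… → ⌈·⌉ = 3721
j=13: r + 12k = 4041.668857… → ⌈·⌉ = 4042
j=14: r + 13k = 4362.597428… → ⌈·⌉ = 4363

191, 512, 833, 1154, 1475, 1796, 2117, 2438, 2758, 3079, 3400, 3721, 4042, 4363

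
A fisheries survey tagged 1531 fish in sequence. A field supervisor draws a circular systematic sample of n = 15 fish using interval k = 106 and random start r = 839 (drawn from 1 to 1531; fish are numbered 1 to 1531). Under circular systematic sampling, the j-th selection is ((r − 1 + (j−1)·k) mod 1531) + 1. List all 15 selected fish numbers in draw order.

Selection 1: 839
Selection 2: 839 + 106 = 945
Selection 3: 945 + 106 = 1051
Selection 4: 1051 + 106 = 1157
Selection 5: 1157 + 106 = 1263
Selection 6: 1263 + 106 = 1369
Selection 7: 1369 + 106 = 1475
Selection 8: 1475 + 106 = 1581 → 1581 − 1531 = 50
Selection 9: 50 + 106 = 156
Selection 10: 156 + 106 = 262
Selection 11: 262 + 106 = 368
Selection 12: 368 + 106 = 474
Selection 13: 474 + 106 = 580
Selection 14: 580 + 106 = 686
Selection 15: 686 + 106 = 792

839, 945, 1051, 1157, 1263, 1369, 1475, 50, 156, 262, 368, 474, 580, 686, 792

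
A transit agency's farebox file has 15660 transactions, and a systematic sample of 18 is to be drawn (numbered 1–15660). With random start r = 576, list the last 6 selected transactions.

11016, 11886, 12756, 13626, 14496, 15366

k = N/n = 15660/18 = 870
13th selection = 576 + 12×870 = 11016
14th: 11016 + 870 = 11886
15th: 11886 + 870 = 12756
16th: 12756 + 870 = 13626
17th: 13626 + 870 = 14496
18th: 14496 + 870 = 15366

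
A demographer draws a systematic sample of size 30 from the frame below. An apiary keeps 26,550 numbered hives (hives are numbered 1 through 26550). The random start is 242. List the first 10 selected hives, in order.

242, 1127, 2012, 2897, 3782, 4667, 5552, 6437, 7322, 8207

k = N/n = 26550/30 = 885
hive 1: 242
hive 2: 242 + 885 = 1127
hive 3: 1127 + 885 = 2012
hive 4: 2012 + 885 = 2897
hive 5: 2897 + 885 = 3782
hive 6: 3782 + 885 = 4667
hive 7: 4667 + 885 = 5552
hive 8: 5552 + 885 = 6437
hive 9: 6437 + 885 = 7322
hive 10: 7322 + 885 = 8207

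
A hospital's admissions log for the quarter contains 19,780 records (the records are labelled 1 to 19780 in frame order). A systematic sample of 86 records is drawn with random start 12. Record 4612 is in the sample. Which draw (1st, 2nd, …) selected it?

k = 19780/86 = 230
position = (4612 − 12)/230 + 1 = 4600/230 + 1 = 20 + 1 = 21

21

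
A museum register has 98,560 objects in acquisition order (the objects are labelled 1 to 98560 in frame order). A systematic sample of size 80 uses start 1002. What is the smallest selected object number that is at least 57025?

k = 98560/80 = 1232
Steps past start: ⌈(57025 − 1002)/1232⌉ = ⌈56023/1232⌉ = 46
Selected object: 1002 + 46×1232 = 57674

57674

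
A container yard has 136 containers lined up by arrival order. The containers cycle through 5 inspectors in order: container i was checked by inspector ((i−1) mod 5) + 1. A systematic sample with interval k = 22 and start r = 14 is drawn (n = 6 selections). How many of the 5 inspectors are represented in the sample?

5

Consecutive selections differ by k = 22, so their inspector numbers differ by 22 mod 5 = 2.
gcd(22, 5) = 1, so the sample visits 5/1 = 5 distinct residues mod 5.
Start 14 is inspector 4; the inspectors hit are 1, 2, 3, 4, 5.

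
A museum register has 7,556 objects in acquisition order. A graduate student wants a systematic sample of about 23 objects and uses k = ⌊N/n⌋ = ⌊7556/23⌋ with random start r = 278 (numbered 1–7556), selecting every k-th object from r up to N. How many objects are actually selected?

k = ⌊7556/23⌋ = 328
Achieved size = ⌊(7556 − 278)/328⌋ + 1 = ⌊7278/328⌋ + 1 = 22 + 1 = 23
(last selection: 278 + 22×328 = 7494 ≤ 7556; next would be 7822 > 7556)

23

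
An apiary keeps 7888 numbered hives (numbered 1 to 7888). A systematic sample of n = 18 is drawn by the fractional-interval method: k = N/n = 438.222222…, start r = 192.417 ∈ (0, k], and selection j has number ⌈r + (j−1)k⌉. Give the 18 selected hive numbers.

193, 631, 1069, 1508, 1946, 2384, 2822, 3260, 3699, 4137, 4575, 5013, 5452, 5890, 6328, 6766, 7204, 7643

j=1: r + 0k = 192.417 → ⌈·⌉ = 193
j=2: r + 1k = 630.639222… → ⌈·⌉ = 631
j=3: r + 2k = 1068.861444… → ⌈·⌉ = 1069
j=4: r + 3k = 1507.083666… → ⌈·⌉ = 1508
j=5: r + 4k = 1945.305888… → ⌈·⌉ = 1946
j=6: r + 5k = 2383.528111… → ⌈·⌉ = 2384
j=7: r + 6k = 2821.750333… → ⌈·⌉ = 2822
j=8: r + 7k = 3259.972555… → ⌈·⌉ = 3260
j=9: r + 8k = 3698.194777… → ⌈·⌉ = 3699
j=10: r + 9k = 4136.417 → ⌈·⌉ = 4137
j=11: r + 10k = 4574.639222… → ⌈·⌉ = 4575
j=12: r + 11k = 5012.861444… → ⌈·⌉ = 5013
j=13: r + 12k = 5451.083666… → ⌈·⌉ = 5452
j=14: r + 13k = 5889.305888… → ⌈·⌉ = 5890
j=15: r + 14k = 6327.528111… → ⌈·⌉ = 6328
j=16: r + 15k = 6765.750333… → ⌈·⌉ = 6766
j=17: r + 16k = 7203.972555… → ⌈·⌉ = 7204
j=18: r + 17k = 7642.194777… → ⌈·⌉ = 7643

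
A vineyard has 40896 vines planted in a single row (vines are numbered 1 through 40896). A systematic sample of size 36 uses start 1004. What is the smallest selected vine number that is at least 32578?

32812

k = 40896/36 = 1136
Steps past start: ⌈(32578 − 1004)/1136⌉ = ⌈31574/1136⌉ = 28
Selected vine: 1004 + 28×1136 = 32812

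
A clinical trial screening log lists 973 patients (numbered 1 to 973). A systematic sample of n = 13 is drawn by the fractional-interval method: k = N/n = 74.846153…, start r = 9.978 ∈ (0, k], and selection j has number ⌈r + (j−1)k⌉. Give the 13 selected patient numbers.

j=1: r + 0k = 9.978 → ⌈·⌉ = 10
j=2: r + 1k = 84.824153… → ⌈·⌉ = 85
j=3: r + 2k = 159.670307… → ⌈·⌉ = 160
j=4: r + 3k = 234.516461… → ⌈·⌉ = 235
j=5: r + 4k = 309.362615… → ⌈·⌉ = 310
j=6: r + 5k = 384.208769… → ⌈·⌉ = 385
j=7: r + 6k = 459.054923… → ⌈·⌉ = 460
j=8: r + 7k = 533.901076… → ⌈·⌉ = 534
j=9: r + 8k = 608.747230… → ⌈·⌉ = 609
j=10: r + 9k = 683.593384… → ⌈·⌉ = 684
j=11: r + 10k = 758.439538… → ⌈·⌉ = 759
j=12: r + 11k = 833.285692… → ⌈·⌉ = 834
j=13: r + 12k = 908.131846… → ⌈·⌉ = 909

10, 85, 160, 235, 310, 385, 460, 534, 609, 684, 759, 834, 909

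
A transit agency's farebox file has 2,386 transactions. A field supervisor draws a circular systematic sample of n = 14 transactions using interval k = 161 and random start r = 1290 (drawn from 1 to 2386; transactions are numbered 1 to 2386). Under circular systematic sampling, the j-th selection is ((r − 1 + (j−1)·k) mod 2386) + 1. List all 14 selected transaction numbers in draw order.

1290, 1451, 1612, 1773, 1934, 2095, 2256, 31, 192, 353, 514, 675, 836, 997

Selection 1: 1290
Selection 2: 1290 + 161 = 1451
Selection 3: 1451 + 161 = 1612
Selection 4: 1612 + 161 = 1773
Selection 5: 1773 + 161 = 1934
Selection 6: 1934 + 161 = 2095
Selection 7: 2095 + 161 = 2256
Selection 8: 2256 + 161 = 2417 → 2417 − 2386 = 31
Selection 9: 31 + 161 = 192
Selection 10: 192 + 161 = 353
Selection 11: 353 + 161 = 514
Selection 12: 514 + 161 = 675
Selection 13: 675 + 161 = 836
Selection 14: 836 + 161 = 997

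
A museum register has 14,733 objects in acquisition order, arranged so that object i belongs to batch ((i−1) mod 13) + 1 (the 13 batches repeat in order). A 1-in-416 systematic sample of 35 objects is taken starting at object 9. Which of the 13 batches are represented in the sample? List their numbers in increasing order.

9

Consecutive selections differ by k = 416, so their batch numbers differ by 416 mod 13 = 0.
gcd(416, 13) = 13, so the sample visits 13/13 = 1 distinct residues mod 13.
Start 9 is batch 9; the batches hit are 9.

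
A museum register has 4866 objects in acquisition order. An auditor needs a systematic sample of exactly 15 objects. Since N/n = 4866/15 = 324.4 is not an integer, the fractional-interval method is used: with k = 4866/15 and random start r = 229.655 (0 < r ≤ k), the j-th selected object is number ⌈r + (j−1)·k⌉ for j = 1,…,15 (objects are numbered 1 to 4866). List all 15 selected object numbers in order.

230, 555, 879, 1203, 1528, 1852, 2177, 2501, 2825, 3150, 3474, 3799, 4123, 4447, 4772

j=1: r + 0k = 229.655 → ⌈·⌉ = 230
j=2: r + 1k = 554.055 → ⌈·⌉ = 555
j=3: r + 2k = 878.455 → ⌈·⌉ = 879
j=4: r + 3k = 1202.855 → ⌈·⌉ = 1203
j=5: r + 4k = 1527.255 → ⌈·⌉ = 1528
j=6: r + 5k = 1851.655 → ⌈·⌉ = 1852
j=7: r + 6k = 2176.055 → ⌈·⌉ = 2177
j=8: r + 7k = 2500.455 → ⌈·⌉ = 2501
j=9: r + 8k = 2824.855 → ⌈·⌉ = 2825
j=10: r + 9k = 3149.255 → ⌈·⌉ = 3150
j=11: r + 10k = 3473.655 → ⌈·⌉ = 3474
j=12: r + 11k = 3798.055 → ⌈·⌉ = 3799
j=13: r + 12k = 4122.455 → ⌈·⌉ = 4123
j=14: r + 13k = 4446.855 → ⌈·⌉ = 4447
j=15: r + 14k = 4771.255 → ⌈·⌉ = 4772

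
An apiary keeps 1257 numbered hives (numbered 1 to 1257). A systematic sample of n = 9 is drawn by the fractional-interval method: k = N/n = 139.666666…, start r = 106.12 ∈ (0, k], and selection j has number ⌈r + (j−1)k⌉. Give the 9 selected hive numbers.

107, 246, 386, 526, 665, 805, 945, 1084, 1224

j=1: r + 0k = 106.12 → ⌈·⌉ = 107
j=2: r + 1k = 245.786666… → ⌈·⌉ = 246
j=3: r + 2k = 385.453333… → ⌈·⌉ = 386
j=4: r + 3k = 525.12 → ⌈·⌉ = 526
j=5: r + 4k = 664.786666… → ⌈·⌉ = 665
j=6: r + 5k = 804.453333… → ⌈·⌉ = 805
j=7: r + 6k = 944.12 → ⌈·⌉ = 945
j=8: r + 7k = 1083.786666… → ⌈·⌉ = 1084
j=9: r + 8k = 1223.453333… → ⌈·⌉ = 1224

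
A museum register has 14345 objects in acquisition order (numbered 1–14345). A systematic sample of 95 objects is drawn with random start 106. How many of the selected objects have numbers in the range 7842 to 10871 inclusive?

k = 14345/95 = 151
First selection ≥ 7842: 106 + ⌈(7842−106)/151⌉·151 = 106 + 52×151 = 7958
Last selection ≤ 10871: 106 + ⌊(10871−106)/151⌋·151 = 106 + 71×151 = 10827
Count = 71 − 52 + 1 = 20

20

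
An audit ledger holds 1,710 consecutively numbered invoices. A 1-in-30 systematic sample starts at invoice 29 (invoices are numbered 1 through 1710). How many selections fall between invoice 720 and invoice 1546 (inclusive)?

k = 30
First selection ≥ 720: 29 + ⌈(720−29)/30⌉·30 = 29 + 24×30 = 749
Last selection ≤ 1546: 29 + ⌊(1546−29)/30⌋·30 = 29 + 50×30 = 1529
Count = 50 − 24 + 1 = 27

27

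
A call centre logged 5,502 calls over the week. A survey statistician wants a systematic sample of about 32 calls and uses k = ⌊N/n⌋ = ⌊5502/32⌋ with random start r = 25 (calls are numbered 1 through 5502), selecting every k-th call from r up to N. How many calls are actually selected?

33

k = ⌊5502/32⌋ = 171
Achieved size = ⌊(5502 − 25)/171⌋ + 1 = ⌊5477/171⌋ + 1 = 32 + 1 = 33
(last selection: 25 + 32×171 = 5497 ≤ 5502; next would be 5668 > 5502)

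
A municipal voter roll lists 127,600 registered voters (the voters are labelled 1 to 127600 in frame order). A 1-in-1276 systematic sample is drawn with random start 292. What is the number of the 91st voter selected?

115132

k = 1276
91st selection = r + (91−1)·k = 292 + 90×1276 = 292 + 114840 = 115132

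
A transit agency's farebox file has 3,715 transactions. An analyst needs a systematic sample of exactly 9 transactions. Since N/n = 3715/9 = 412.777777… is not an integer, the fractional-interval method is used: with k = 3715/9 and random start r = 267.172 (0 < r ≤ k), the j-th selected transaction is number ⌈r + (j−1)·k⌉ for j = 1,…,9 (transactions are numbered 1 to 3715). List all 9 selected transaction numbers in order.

j=1: r + 0k = 267.172 → ⌈·⌉ = 268
j=2: r + 1k = 679.949777… → ⌈·⌉ = 680
j=3: r + 2k = 1092.727555… → ⌈·⌉ = 1093
j=4: r + 3k = 1505.505333… → ⌈·⌉ = 1506
j=5: r + 4k = 1918.283111… → ⌈·⌉ = 1919
j=6: r + 5k = 2331.060888… → ⌈·⌉ = 2332
j=7: r + 6k = 2743.838666… → ⌈·⌉ = 2744
j=8: r + 7k = 3156.616444… → ⌈·⌉ = 3157
j=9: r + 8k = 3569.394222… → ⌈·⌉ = 3570

268, 680, 1093, 1506, 1919, 2332, 2744, 3157, 3570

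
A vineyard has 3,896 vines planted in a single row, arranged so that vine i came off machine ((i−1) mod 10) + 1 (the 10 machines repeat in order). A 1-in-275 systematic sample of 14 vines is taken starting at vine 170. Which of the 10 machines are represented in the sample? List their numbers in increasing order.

5, 10

Consecutive selections differ by k = 275, so their machine numbers differ by 275 mod 10 = 5.
gcd(275, 10) = 5, so the sample visits 10/5 = 2 distinct residues mod 10.
Start 170 is machine 10; the machines hit are 5, 10.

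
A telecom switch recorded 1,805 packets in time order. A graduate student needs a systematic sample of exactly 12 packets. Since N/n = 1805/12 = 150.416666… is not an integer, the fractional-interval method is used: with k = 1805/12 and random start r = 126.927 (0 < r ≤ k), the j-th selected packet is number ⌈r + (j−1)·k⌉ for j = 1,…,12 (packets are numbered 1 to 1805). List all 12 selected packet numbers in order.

127, 278, 428, 579, 729, 880, 1030, 1180, 1331, 1481, 1632, 1782

j=1: r + 0k = 126.927 → ⌈·⌉ = 127
j=2: r + 1k = 277.343666… → ⌈·⌉ = 278
j=3: r + 2k = 427.760333… → ⌈·⌉ = 428
j=4: r + 3k = 578.177 → ⌈·⌉ = 579
j=5: r + 4k = 728.593666… → ⌈·⌉ = 729
j=6: r + 5k = 879.010333… → ⌈·⌉ = 880
j=7: r + 6k = 1029.427 → ⌈·⌉ = 1030
j=8: r + 7k = 1179.843666… → ⌈·⌉ = 1180
j=9: r + 8k = 1330.260333… → ⌈·⌉ = 1331
j=10: r + 9k = 1480.677 → ⌈·⌉ = 1481
j=11: r + 10k = 1631.093666… → ⌈·⌉ = 1632
j=12: r + 11k = 1781.510333… → ⌈·⌉ = 1782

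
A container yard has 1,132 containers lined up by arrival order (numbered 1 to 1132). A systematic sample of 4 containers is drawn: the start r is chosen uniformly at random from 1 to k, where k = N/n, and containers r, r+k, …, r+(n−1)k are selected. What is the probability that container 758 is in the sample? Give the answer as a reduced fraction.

1/283

k = 1132/4 = 283.
Container 758 is selected iff r ≡ 758 (mod 283); exactly one such r in {1,…,283}.
Inclusion probability = 1/283.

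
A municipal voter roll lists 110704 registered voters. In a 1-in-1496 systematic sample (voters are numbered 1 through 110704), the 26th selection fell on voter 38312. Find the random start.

912

k = 1496
r = 38312 − (26−1)×1496 = 38312 − 37400 = 912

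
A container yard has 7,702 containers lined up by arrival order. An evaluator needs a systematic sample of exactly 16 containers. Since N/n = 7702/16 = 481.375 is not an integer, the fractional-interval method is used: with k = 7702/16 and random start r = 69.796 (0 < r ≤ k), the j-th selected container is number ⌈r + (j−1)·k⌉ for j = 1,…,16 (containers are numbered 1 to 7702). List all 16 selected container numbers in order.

70, 552, 1033, 1514, 1996, 2477, 2959, 3440, 3921, 4403, 4884, 5365, 5847, 6328, 6810, 7291

j=1: r + 0k = 69.796 → ⌈·⌉ = 70
j=2: r + 1k = 551.171 → ⌈·⌉ = 552
j=3: r + 2k = 1032.546 → ⌈·⌉ = 1033
j=4: r + 3k = 1513.921 → ⌈·⌉ = 1514
j=5: r + 4k = 1995.296 → ⌈·⌉ = 1996
j=6: r + 5k = 2476.671 → ⌈·⌉ = 2477
j=7: r + 6k = 2958.046 → ⌈·⌉ = 2959
j=8: r + 7k = 3439.421 → ⌈·⌉ = 3440
j=9: r + 8k = 3920.796 → ⌈·⌉ = 3921
j=10: r + 9k = 4402.171 → ⌈·⌉ = 4403
j=11: r + 10k = 4883.546 → ⌈·⌉ = 4884
j=12: r + 11k = 5364.921 → ⌈·⌉ = 5365
j=13: r + 12k = 5846.296 → ⌈·⌉ = 5847
j=14: r + 13k = 6327.671 → ⌈·⌉ = 6328
j=15: r + 14k = 6809.046 → ⌈·⌉ = 6810
j=16: r + 15k = 7290.421 → ⌈·⌉ = 7291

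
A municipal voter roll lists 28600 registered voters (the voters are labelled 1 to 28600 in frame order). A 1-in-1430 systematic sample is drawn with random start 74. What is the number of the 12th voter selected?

15804

k = 1430
12th selection = r + (12−1)·k = 74 + 11×1430 = 74 + 15730 = 15804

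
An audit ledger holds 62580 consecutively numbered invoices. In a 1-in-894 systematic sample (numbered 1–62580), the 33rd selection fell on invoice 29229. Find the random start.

k = 894
r = 29229 − (33−1)×894 = 29229 − 28608 = 621

621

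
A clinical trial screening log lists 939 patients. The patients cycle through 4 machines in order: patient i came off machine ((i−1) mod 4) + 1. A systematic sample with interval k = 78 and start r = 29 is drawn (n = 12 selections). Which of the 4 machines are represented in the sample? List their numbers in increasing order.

1, 3

Consecutive selections differ by k = 78, so their machine numbers differ by 78 mod 4 = 2.
gcd(78, 4) = 2, so the sample visits 4/2 = 2 distinct residues mod 4.
Start 29 is machine 1; the machines hit are 1, 3.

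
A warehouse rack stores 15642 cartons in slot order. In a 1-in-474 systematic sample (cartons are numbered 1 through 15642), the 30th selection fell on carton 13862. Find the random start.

116

k = 474
r = 13862 − (30−1)×474 = 13862 − 13746 = 116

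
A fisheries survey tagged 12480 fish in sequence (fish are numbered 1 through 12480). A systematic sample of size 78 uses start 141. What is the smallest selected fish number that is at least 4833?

k = 12480/78 = 160
Steps past start: ⌈(4833 − 141)/160⌉ = ⌈4692/160⌉ = 30
Selected fish: 141 + 30×160 = 4941

4941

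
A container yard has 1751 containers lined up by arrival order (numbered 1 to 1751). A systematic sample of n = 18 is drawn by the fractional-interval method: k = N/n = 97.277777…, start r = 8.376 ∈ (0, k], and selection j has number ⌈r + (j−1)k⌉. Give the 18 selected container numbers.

j=1: r + 0k = 8.376 → ⌈·⌉ = 9
j=2: r + 1k = 105.653777… → ⌈·⌉ = 106
j=3: r + 2k = 202.931555… → ⌈·⌉ = 203
j=4: r + 3k = 300.209333… → ⌈·⌉ = 301
j=5: r + 4k = 397.487111… → ⌈·⌉ = 398
j=6: r + 5k = 494.764888… → ⌈·⌉ = 495
j=7: r + 6k = 592.042666… → ⌈·⌉ = 593
j=8: r + 7k = 689.320444… → ⌈·⌉ = 690
j=9: r + 8k = 786.598222… → ⌈·⌉ = 787
j=10: r + 9k = 883.876 → ⌈·⌉ = 884
j=11: r + 10k = 981.153777… → ⌈·⌉ = 982
j=12: r + 11k = 1078.431555… → ⌈·⌉ = 1079
j=13: r + 12k = 1175.709333… → ⌈·⌉ = 1176
j=14: r + 13k = 1272.987111… → ⌈·⌉ = 1273
j=15: r + 14k = 1370.264888… → ⌈·⌉ = 1371
j=16: r + 15k = 1467.542666… → ⌈·⌉ = 1468
j=17: r + 16k = 1564.820444… → ⌈·⌉ = 1565
j=18: r + 17k = 1662.098222… → ⌈·⌉ = 1663

9, 106, 203, 301, 398, 495, 593, 690, 787, 884, 982, 1079, 1176, 1273, 1371, 1468, 1565, 1663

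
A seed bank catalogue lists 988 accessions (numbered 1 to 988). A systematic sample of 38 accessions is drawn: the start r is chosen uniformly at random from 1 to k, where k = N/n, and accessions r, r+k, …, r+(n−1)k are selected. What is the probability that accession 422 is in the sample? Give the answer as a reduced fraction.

k = 988/38 = 26.
Accession 422 is selected iff r ≡ 422 (mod 26); exactly one such r in {1,…,26}.
Inclusion probability = 1/26.

1/26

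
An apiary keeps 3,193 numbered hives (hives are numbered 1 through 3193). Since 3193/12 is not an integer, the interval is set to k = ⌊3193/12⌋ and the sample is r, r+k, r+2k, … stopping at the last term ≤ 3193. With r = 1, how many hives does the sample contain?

13

k = ⌊3193/12⌋ = 266
Achieved size = ⌊(3193 − 1)/266⌋ + 1 = ⌊3192/266⌋ + 1 = 12 + 1 = 13
(last selection: 1 + 12×266 = 3193 ≤ 3193; next would be 3459 > 3193)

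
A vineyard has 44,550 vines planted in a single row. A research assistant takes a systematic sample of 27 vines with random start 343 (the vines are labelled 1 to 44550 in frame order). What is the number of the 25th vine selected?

39943

k = 44550/27 = 1650
25th selection = r + (25−1)·k = 343 + 24×1650 = 343 + 39600 = 39943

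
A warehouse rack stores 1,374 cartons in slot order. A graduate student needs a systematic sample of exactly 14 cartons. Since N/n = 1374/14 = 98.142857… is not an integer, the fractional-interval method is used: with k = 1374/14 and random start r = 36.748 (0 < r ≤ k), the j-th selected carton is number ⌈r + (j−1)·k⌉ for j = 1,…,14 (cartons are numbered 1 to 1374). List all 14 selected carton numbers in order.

37, 135, 234, 332, 430, 528, 626, 724, 822, 921, 1019, 1117, 1215, 1313

j=1: r + 0k = 36.748 → ⌈·⌉ = 37
j=2: r + 1k = 134.890857… → ⌈·⌉ = 135
j=3: r + 2k = 233.033714… → ⌈·⌉ = 234
j=4: r + 3k = 331.176571… → ⌈·⌉ = 332
j=5: r + 4k = 429.319428… → ⌈·⌉ = 430
j=6: r + 5k = 527.462285… → ⌈·⌉ = 528
j=7: r + 6k = 625.605142… → ⌈·⌉ = 626
j=8: r + 7k = 723.748 → ⌈·⌉ = 724
j=9: r + 8k = 821.890857… → ⌈·⌉ = 822
j=10: r + 9k = 920.033714… → ⌈·⌉ = 921
j=11: r + 10k = 1018.176571… → ⌈·⌉ = 1019
j=12: r + 11k = 1116.319428… → ⌈·⌉ = 1117
j=13: r + 12k = 1214.462285… → ⌈·⌉ = 1215
j=14: r + 13k = 1312.605142… → ⌈·⌉ = 1313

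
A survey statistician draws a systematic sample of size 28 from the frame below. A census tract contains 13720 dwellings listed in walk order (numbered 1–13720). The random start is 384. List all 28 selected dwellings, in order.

384, 874, 1364, 1854, 2344, 2834, 3324, 3814, 4304, 4794, 5284, 5774, 6264, 6754, 7244, 7734, 8224, 8714, 9204, 9694, 10184, 10674, 11164, 11654, 12144, 12634, 13124, 13614

k = N/n = 13720/28 = 490
dwelling 1: 384
dwelling 2: 384 + 490 = 874
dwelling 3: 874 + 490 = 1364
dwelling 4: 1364 + 490 = 1854
dwelling 5: 1854 + 490 = 2344
dwelling 6: 2344 + 490 = 2834
dwelling 7: 2834 + 490 = 3324
dwelling 8: 3324 + 490 = 3814
dwelling 9: 3814 + 490 = 4304
dwelling 10: 4304 + 490 = 4794
dwelling 11: 4794 + 490 = 5284
dwelling 12: 5284 + 490 = 5774
dwelling 13: 5774 + 490 = 6264
dwelling 14: 6264 + 490 = 6754
dwelling 15: 6754 + 490 = 7244
dwelling 16: 7244 + 490 = 7734
dwelling 17: 7734 + 490 = 8224
dwelling 18: 8224 + 490 = 8714
dwelling 19: 8714 + 490 = 9204
dwelling 20: 9204 + 490 = 9694
dwelling 21: 9694 + 490 = 10184
dwelling 22: 10184 + 490 = 10674
dwelling 23: 10674 + 490 = 11164
dwelling 24: 11164 + 490 = 11654
dwelling 25: 11654 + 490 = 12144
dwelling 26: 12144 + 490 = 12634
dwelling 27: 12634 + 490 = 13124
dwelling 28: 13124 + 490 = 13614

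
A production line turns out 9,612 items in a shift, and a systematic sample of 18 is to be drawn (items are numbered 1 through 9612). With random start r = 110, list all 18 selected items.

k = N/n = 9612/18 = 534
item 1: 110
item 2: 110 + 534 = 644
item 3: 644 + 534 = 1178
item 4: 1178 + 534 = 1712
item 5: 1712 + 534 = 2246
item 6: 2246 + 534 = 2780
item 7: 2780 + 534 = 3314
item 8: 3314 + 534 = 3848
item 9: 3848 + 534 = 4382
item 10: 4382 + 534 = 4916
item 11: 4916 + 534 = 5450
item 12: 5450 + 534 = 5984
item 13: 5984 + 534 = 6518
item 14: 6518 + 534 = 7052
item 15: 7052 + 534 = 7586
item 16: 7586 + 534 = 8120
item 17: 8120 + 534 = 8654
item 18: 8654 + 534 = 9188

110, 644, 1178, 1712, 2246, 2780, 3314, 3848, 4382, 4916, 5450, 5984, 6518, 7052, 7586, 8120, 8654, 9188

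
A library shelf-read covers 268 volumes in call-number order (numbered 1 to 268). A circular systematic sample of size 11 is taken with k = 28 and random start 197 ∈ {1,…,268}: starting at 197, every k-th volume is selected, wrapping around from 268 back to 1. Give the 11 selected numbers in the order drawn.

197, 225, 253, 13, 41, 69, 97, 125, 153, 181, 209

Selection 1: 197
Selection 2: 197 + 28 = 225
Selection 3: 225 + 28 = 253
Selection 4: 253 + 28 = 281 → 281 − 268 = 13
Selection 5: 13 + 28 = 41
Selection 6: 41 + 28 = 69
Selection 7: 69 + 28 = 97
Selection 8: 97 + 28 = 125
Selection 9: 125 + 28 = 153
Selection 10: 153 + 28 = 181
Selection 11: 181 + 28 = 209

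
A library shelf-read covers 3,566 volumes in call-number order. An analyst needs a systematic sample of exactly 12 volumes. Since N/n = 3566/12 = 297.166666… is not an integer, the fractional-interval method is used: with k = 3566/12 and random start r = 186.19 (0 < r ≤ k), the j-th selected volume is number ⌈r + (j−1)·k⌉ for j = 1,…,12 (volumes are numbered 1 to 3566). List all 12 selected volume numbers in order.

j=1: r + 0k = 186.19 → ⌈·⌉ = 187
j=2: r + 1k = 483.356666… → ⌈·⌉ = 484
j=3: r + 2k = 780.523333… → ⌈·⌉ = 781
j=4: r + 3k = 1077.69 → ⌈·⌉ = 1078
j=5: r + 4k = 1374.856666… → ⌈·⌉ = 1375
j=6: r + 5k = 1672.023333… → ⌈·⌉ = 1673
j=7: r + 6k = 1969.19 → ⌈·⌉ = 1970
j=8: r + 7k = 2266.356666… → ⌈·⌉ = 2267
j=9: r + 8k = 2563.523333… → ⌈·⌉ = 2564
j=10: r + 9k = 2860.69 → ⌈·⌉ = 2861
j=11: r + 10k = 3157.856666… → ⌈·⌉ = 3158
j=12: r + 11k = 3455.023333… → ⌈·⌉ = 3456

187, 484, 781, 1078, 1375, 1673, 1970, 2267, 2564, 2861, 3158, 3456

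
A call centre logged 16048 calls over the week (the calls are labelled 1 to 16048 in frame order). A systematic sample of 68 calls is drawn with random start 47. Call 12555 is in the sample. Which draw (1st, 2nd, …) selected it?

54

k = 16048/68 = 236
position = (12555 − 47)/236 + 1 = 12508/236 + 1 = 53 + 1 = 54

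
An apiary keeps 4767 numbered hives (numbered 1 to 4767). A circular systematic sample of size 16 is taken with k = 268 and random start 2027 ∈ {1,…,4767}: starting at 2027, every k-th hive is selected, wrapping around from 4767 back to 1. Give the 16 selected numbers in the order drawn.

Selection 1: 2027
Selection 2: 2027 + 268 = 2295
Selection 3: 2295 + 268 = 2563
Selection 4: 2563 + 268 = 2831
Selection 5: 2831 + 268 = 3099
Selection 6: 3099 + 268 = 3367
Selection 7: 3367 + 268 = 3635
Selection 8: 3635 + 268 = 3903
Selection 9: 3903 + 268 = 4171
Selection 10: 4171 + 268 = 4439
Selection 11: 4439 + 268 = 4707
Selection 12: 4707 + 268 = 4975 → 4975 − 4767 = 208
Selection 13: 208 + 268 = 476
Selection 14: 476 + 268 = 744
Selection 15: 744 + 268 = 1012
Selection 16: 1012 + 268 = 1280

2027, 2295, 2563, 2831, 3099, 3367, 3635, 3903, 4171, 4439, 4707, 208, 476, 744, 1012, 1280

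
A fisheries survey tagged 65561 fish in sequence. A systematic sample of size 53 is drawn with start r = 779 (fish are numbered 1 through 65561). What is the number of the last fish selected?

65103

k = 65561/53 = 1237
53rd selection = r + (53−1)·k = 779 + 52×1237 = 779 + 64324 = 65103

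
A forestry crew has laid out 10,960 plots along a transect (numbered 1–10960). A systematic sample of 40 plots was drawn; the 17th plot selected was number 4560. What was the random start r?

176

k = 10960/40 = 274
r = 4560 − (17−1)×274 = 4560 − 4384 = 176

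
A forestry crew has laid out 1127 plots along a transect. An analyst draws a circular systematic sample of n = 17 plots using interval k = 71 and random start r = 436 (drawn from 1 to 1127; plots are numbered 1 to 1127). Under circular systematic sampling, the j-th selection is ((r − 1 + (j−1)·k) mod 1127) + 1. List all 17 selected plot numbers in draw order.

436, 507, 578, 649, 720, 791, 862, 933, 1004, 1075, 19, 90, 161, 232, 303, 374, 445

Selection 1: 436
Selection 2: 436 + 71 = 507
Selection 3: 507 + 71 = 578
Selection 4: 578 + 71 = 649
Selection 5: 649 + 71 = 720
Selection 6: 720 + 71 = 791
Selection 7: 791 + 71 = 862
Selection 8: 862 + 71 = 933
Selection 9: 933 + 71 = 1004
Selection 10: 1004 + 71 = 1075
Selection 11: 1075 + 71 = 1146 → 1146 − 1127 = 19
Selection 12: 19 + 71 = 90
Selection 13: 90 + 71 = 161
Selection 14: 161 + 71 = 232
Selection 15: 232 + 71 = 303
Selection 16: 303 + 71 = 374
Selection 17: 374 + 71 = 445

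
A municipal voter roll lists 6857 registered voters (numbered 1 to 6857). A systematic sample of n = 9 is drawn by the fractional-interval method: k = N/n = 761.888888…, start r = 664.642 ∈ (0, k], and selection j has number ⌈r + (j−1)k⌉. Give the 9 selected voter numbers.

665, 1427, 2189, 2951, 3713, 4475, 5236, 5998, 6760

j=1: r + 0k = 664.642 → ⌈·⌉ = 665
j=2: r + 1k = 1426.530888… → ⌈·⌉ = 1427
j=3: r + 2k = 2188.419777… → ⌈·⌉ = 2189
j=4: r + 3k = 2950.308666… → ⌈·⌉ = 2951
j=5: r + 4k = 3712.197555… → ⌈·⌉ = 3713
j=6: r + 5k = 4474.086444… → ⌈·⌉ = 4475
j=7: r + 6k = 5235.975333… → ⌈·⌉ = 5236
j=8: r + 7k = 5997.864222… → ⌈·⌉ = 5998
j=9: r + 8k = 6759.753111… → ⌈·⌉ = 6760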